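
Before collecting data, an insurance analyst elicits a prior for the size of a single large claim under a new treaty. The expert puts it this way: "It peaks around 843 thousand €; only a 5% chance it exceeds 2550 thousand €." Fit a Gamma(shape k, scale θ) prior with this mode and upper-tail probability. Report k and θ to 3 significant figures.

k ≈ 3.16, θ ≈ 390

Gamma(k,θ) with k>1 has mode (k−1)θ, so θ = 843/(k−1).
Need P(X < 2550) = 0.95 with θ tied to k this way. Start at k = 2, θ = 843: P(X<2550) ≈ 0.805.
Too low — raise k to concentrate. Iterating converges to k ≈ 3.16.
Then θ = 843/(3.16−1) ≈ 390.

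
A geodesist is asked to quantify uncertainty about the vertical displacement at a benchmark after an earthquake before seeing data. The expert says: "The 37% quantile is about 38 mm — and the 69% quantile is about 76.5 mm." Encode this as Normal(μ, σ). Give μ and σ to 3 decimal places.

The p-quantile of Normal(μ,σ) is μ + z_p·σ, with z_{0.37} = -0.3319 and z_{0.69} = 0.4959.
Eliminate σ: μ = (z₂·x₁ − z₁·x₂)/(z₂ − z₁) = (0.4959·38 − (-0.3319)·76.5)/0.8277 = 53.436.
Then σ = (x₂ − x₁)/(z₂ − z₁) = (76.5 − 38)/0.8277 = 46.514.

μ = 53.436, σ = 46.514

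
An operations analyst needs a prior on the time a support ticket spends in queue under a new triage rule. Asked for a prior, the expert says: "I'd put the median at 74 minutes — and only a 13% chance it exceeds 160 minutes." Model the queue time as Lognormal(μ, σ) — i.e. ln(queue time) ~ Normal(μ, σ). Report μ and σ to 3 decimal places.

If T ~ Lognormal(μ,σ) then ln T ~ Normal(μ,σ), so the p-quantile of ln T is μ + z_p·σ.
ln(74) = 4.304 and ln(160) = 5.075; z_{0.5} = 0, z_{0.87} = 1.126.
σ = (5.075 − 4.304)/(1.126 − (0)) = 0.685.
μ = 4.304 − (0)·0.685 = 4.304.

μ ≈ 4.304, σ ≈ 0.685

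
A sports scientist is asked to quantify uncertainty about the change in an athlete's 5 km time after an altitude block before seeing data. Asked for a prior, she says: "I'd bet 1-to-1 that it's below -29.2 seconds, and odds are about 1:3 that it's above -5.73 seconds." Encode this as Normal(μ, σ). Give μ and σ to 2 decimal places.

For Normal(μ,σ), the p-quantile is μ + z_p·σ. Here z_{0.5} = 0, z_{0.75} = 0.6745.
So -29.2 = μ + 0σ and -5.73 = μ + 0.6745σ.
Subtracting: σ = (-5.73 − -29.2)/(0.6745 − (0)) = 34.80.
Then μ = -29.2 − (0)·34.80 = -29.20.

μ = -29.20, σ = 34.80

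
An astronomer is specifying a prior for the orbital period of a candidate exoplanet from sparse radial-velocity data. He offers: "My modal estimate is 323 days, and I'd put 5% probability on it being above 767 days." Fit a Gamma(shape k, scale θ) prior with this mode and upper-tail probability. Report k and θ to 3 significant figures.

k ≈ 4.65, θ ≈ 88.5

Gamma(k,θ) with k>1 has mode (k−1)θ, so θ = 323/(k−1).
Need P(X < 767) = 0.95 with θ tied to k this way. Start at k = 2, θ = 323: P(X<767) ≈ 0.686.
Too low — raise k to concentrate. Iterating converges to k ≈ 4.65.
Then θ = 323/(4.65−1) ≈ 88.5.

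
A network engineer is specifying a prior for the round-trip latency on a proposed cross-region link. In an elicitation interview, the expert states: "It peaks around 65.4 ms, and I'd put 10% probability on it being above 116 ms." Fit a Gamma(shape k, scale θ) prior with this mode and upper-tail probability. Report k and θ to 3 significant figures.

Gamma(k,θ) with k>1 has mode (k−1)θ, so θ = 65.4/(k−1).
Need P(X < 116) = 0.9 with θ tied to k this way. Start at k = 2, θ = 65.4: P(X<116) ≈ 0.529.
Too low — raise k to concentrate. Iterating converges to k ≈ 6.79.
Then θ = 65.4/(6.79−1) ≈ 11.3.

k ≈ 6.79, θ ≈ 11.3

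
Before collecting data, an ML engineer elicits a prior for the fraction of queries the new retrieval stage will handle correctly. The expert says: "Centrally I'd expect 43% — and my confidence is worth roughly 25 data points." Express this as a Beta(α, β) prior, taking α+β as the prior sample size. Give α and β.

Under the effective-sample-size interpretation, Beta(α, β) has prior mean α/(α+β) and prior sample size α+β.
So α+β = 25 and α/(α+β) = 0.43, giving α = 0.43·25 = 10.75 and β = 25 − 10.75 = 14.25.

α = 10.75, β = 14.25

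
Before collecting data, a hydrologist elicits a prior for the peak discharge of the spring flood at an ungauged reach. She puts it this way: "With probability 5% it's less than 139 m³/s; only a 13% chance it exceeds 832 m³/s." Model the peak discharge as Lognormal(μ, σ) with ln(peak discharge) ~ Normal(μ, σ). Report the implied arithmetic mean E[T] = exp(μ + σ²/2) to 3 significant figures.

If T ~ Lognormal(μ,σ) then ln T ~ Normal(μ,σ), so the p-quantile of ln T is μ + z_p·σ.
ln(139) = 4.934 and ln(832) = 6.724; z_{0.05} = -1.645, z_{0.87} = 1.126.
σ = (6.724 − 4.934)/(1.126 − (-1.645)) = 0.646.
μ = 4.934 − (-1.645)·0.646 = 5.997.
E[T] = exp(μ + σ²/2) = exp(5.997 + 0.2085) = 495 m³/s.

E[T] ≈ 495 m³/s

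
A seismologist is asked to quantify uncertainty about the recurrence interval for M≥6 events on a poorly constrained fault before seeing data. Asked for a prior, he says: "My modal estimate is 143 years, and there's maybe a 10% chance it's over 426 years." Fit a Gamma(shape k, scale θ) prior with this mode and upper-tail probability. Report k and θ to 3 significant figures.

k ≈ 2.6, θ ≈ 89.6

Gamma(k,θ) with k>1 has mode (k−1)θ, so θ = 143/(k−1).
Need P(X < 426) = 0.9 with θ tied to k this way. Start at k = 2, θ = 143: P(X<426) ≈ 0.798.
Too low — raise k to concentrate. Iterating converges to k ≈ 2.6.
Then θ = 143/(2.6−1) ≈ 89.6.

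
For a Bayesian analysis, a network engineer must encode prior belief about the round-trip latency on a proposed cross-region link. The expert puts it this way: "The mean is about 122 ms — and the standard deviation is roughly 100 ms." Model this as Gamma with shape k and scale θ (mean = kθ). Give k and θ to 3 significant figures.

For Gamma(k, scale θ): mean = kθ, variance = kθ², so CV = 1/√k.
CV = SD/mean = 100/122 = 0.8197, hence k = 1/CV² = 1.49.
Then θ = mean/k = 122/1.49 = 82.

k ≈ 1.49, θ ≈ 82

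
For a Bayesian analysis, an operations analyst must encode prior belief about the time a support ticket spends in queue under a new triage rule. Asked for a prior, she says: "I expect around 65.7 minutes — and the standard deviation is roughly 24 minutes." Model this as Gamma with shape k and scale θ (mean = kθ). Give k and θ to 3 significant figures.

For Gamma(k, scale θ): mean = kθ, variance = kθ², so CV = 1/√k.
CV = SD/mean = 24/65.7 = 0.3653, hence k = 1/CV² = 7.49.
Then θ = mean/k = 65.7/7.49 = 8.77.

k ≈ 7.49, θ ≈ 8.77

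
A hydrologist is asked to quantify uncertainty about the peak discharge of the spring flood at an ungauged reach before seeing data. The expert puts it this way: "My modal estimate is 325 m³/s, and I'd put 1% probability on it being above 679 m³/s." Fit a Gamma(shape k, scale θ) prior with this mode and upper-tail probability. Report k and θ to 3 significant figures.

Gamma(k,θ) with k>1 has mode (k−1)θ, so θ = 325/(k−1).
Need P(X < 679) = 0.99 with θ tied to k this way. Start at k = 2, θ = 325: P(X<679) ≈ 0.618.
Too low — raise k to concentrate. Iterating converges to k ≈ 9.97.
Then θ = 325/(9.97−1) ≈ 36.2.

k ≈ 9.97, θ ≈ 36.2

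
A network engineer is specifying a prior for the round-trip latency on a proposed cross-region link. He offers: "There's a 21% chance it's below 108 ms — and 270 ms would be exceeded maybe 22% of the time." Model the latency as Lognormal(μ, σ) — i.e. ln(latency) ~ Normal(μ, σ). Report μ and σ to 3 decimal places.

μ ≈ 5.150, σ ≈ 0.580

If T ~ Lognormal(μ,σ) then ln T ~ Normal(μ,σ), so the p-quantile of ln T is μ + z_p·σ.
ln(108) = 4.682 and ln(270) = 5.598; z_{0.21} = -0.8064, z_{0.78} = 0.7722.
σ = (5.598 − 4.682)/(0.7722 − (-0.8064)) = 0.580.
μ = 4.682 − (-0.8064)·0.580 = 5.150.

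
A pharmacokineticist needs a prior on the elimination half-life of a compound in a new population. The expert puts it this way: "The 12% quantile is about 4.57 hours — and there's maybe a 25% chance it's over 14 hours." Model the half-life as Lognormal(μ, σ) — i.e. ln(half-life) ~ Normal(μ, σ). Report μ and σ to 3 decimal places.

μ ≈ 2.231, σ ≈ 0.605

If T ~ Lognormal(μ,σ) then ln T ~ Normal(μ,σ), so the p-quantile of ln T is μ + z_p·σ.
ln(4.57) = 1.52 and ln(14) = 2.639; z_{0.12} = -1.175, z_{0.75} = 0.6745.
σ = (2.639 − 1.52)/(0.6745 − (-1.175)) = 0.605.
μ = 1.52 − (-1.175)·0.605 = 2.231.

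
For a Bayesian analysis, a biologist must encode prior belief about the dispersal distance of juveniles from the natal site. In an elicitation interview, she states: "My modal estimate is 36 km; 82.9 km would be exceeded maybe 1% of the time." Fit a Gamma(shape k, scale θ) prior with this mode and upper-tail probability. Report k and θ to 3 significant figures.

Gamma(k,θ) with k>1 has mode (k−1)θ, so θ = 36/(k−1).
Need P(X < 82.9) = 0.99 with θ tied to k this way. Start at k = 2, θ = 36: P(X<82.9) ≈ 0.670.
Too low — raise k to concentrate. Iterating converges to k ≈ 7.87.
Then θ = 36/(7.87−1) ≈ 5.24.

k ≈ 7.87, θ ≈ 5.24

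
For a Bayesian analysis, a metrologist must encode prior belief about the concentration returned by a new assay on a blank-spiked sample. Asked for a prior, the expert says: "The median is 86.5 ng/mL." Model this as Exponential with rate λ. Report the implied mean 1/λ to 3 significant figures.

Exponential median = ln 2 / λ, so λ = ln 2 / 86.5 = 0.00801.
Mean = 1/λ = 125 ng/mL.

mean ≈ 125 ng/mL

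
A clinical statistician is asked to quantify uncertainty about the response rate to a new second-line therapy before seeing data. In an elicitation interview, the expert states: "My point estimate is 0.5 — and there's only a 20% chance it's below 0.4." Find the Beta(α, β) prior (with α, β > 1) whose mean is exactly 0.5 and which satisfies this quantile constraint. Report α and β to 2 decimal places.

α ≈ 8.92, β ≈ 8.92

With mean 0.5 fixed, write α = 0.5s, β = 0.5s where s = α+β.
Need P(θ < 0.4) = 0.2 under Beta(0.5s, 0.5s). Normal approximation: (q−m)/√(m(1−m)/s) ≈ z_{0.2} = -0.842, so s ≈ 0.5·0.5·(-0.842)²/(0.4−0.5)² = 17.7.
At s = 17.7: P(θ<0.4) ≈ 0.201. Adjusting to match 0.2 gives s ≈ 17.84.
So α = 0.5·17.84 ≈ 8.92, β = 0.5·17.84 ≈ 8.92.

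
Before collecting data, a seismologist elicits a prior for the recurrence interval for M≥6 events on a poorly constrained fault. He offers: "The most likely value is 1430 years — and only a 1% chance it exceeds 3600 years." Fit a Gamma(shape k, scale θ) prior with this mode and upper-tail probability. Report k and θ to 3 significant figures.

Gamma(k,θ) with k>1 has mode (k−1)θ, so θ = 1430/(k−1).
Need P(X < 3600) = 0.99 with θ tied to k this way. Start at k = 2, θ = 1430: P(X<3600) ≈ 0.716.
Too low — raise k to concentrate. Iterating converges to k ≈ 6.5.
Then θ = 1430/(6.5−1) ≈ 260.

k ≈ 6.5, θ ≈ 260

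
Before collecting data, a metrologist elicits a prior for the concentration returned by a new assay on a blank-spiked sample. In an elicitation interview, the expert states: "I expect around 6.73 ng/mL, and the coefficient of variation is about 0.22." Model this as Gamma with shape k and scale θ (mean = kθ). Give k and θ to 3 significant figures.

For Gamma(k, scale θ): mean = kθ, variance = kθ², so CV = 1/√k.
CV = 0.22, hence k = 1/CV² = 20.7.
Then θ = mean/k = 6.73/20.7 = 0.326.

k ≈ 20.7, θ ≈ 0.326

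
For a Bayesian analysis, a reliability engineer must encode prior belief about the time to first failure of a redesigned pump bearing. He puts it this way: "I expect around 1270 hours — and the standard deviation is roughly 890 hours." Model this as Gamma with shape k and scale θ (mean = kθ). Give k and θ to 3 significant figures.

For Gamma(k, scale θ): mean = kθ, variance = kθ², so CV = 1/√k.
CV = SD/mean = 890/1270 = 0.7008, hence k = 1/CV² = 2.04.
Then θ = mean/k = 1270/2.04 = 624.

k ≈ 2.04, θ ≈ 624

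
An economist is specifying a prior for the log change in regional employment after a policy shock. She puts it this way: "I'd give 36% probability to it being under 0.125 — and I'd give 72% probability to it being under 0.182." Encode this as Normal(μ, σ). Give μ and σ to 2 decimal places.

μ = 0.15, σ = 0.06

For Normal(μ,σ), the p-quantile is μ + z_p·σ. Here z_{0.36} = -0.3585, z_{0.72} = 0.5828.
So 0.125 = μ − 0.3585σ and 0.182 = μ + 0.5828σ.
Subtracting: σ = (0.182 − 0.125)/(0.5828 − (-0.3585)) = 0.06.
Then μ = 0.125 − (-0.3585)·0.06 = 0.15.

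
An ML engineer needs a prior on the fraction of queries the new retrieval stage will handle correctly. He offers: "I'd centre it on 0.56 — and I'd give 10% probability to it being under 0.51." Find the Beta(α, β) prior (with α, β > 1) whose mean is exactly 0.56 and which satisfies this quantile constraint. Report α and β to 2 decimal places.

α ≈ 91.04, β ≈ 71.53

With mean 0.56 fixed, write α = 0.56s, β = 0.44s where s = α+β.
Need P(θ < 0.51) = 0.1 under Beta(0.56s, 0.44s). Normal approximation: (q−m)/√(m(1−m)/s) ≈ z_{0.1} = -1.28, so s ≈ 0.56·0.44·(-1.28)²/(0.51−0.56)² = 161.9.
At s = 161.9: P(θ<0.51) ≈ 0.100. Adjusting to match 0.1 gives s ≈ 162.57.
So α = 0.56·162.57 ≈ 91.04, β = 0.44·162.57 ≈ 71.53.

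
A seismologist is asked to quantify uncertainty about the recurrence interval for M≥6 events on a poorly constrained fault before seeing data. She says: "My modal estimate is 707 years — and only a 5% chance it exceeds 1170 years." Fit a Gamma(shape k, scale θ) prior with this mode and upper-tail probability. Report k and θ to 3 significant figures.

Gamma(k,θ) with k>1 has mode (k−1)θ, so θ = 707/(k−1).
Need P(X < 1170) = 0.95 with θ tied to k this way. Start at k = 2, θ = 707: P(X<1170) ≈ 0.493.
Too low — raise k to concentrate. Iterating converges to k ≈ 12.
Then θ = 707/(12−1) ≈ 64.2.

k ≈ 12, θ ≈ 64.2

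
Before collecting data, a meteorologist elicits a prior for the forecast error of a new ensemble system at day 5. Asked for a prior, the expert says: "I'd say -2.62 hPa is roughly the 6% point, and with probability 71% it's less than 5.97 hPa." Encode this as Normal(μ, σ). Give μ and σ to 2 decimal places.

μ = 3.72, σ = 4.07

For Normal(μ,σ), the p-quantile is μ + z_p·σ. Here z_{0.06} = -1.555, z_{0.71} = 0.5534.
So -2.62 = μ − 1.555σ and 5.97 = μ + 0.5534σ.
Subtracting: σ = (5.97 − -2.62)/(0.5534 − (-1.555)) = 4.07.
Then μ = -2.62 − (-1.555)·4.07 = 3.72.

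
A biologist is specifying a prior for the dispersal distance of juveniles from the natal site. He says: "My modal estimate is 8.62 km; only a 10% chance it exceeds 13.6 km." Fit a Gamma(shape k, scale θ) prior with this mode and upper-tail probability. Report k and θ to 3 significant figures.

Gamma(k,θ) with k>1 has mode (k−1)θ, so θ = 8.62/(k−1).
Need P(X < 13.6) = 0.9 with θ tied to k this way. Start at k = 2, θ = 8.62: P(X<13.6) ≈ 0.468.
Too low — raise k to concentrate. Iterating converges to k ≈ 10.
Then θ = 8.62/(10−1) ≈ 0.956.

k ≈ 10, θ ≈ 0.956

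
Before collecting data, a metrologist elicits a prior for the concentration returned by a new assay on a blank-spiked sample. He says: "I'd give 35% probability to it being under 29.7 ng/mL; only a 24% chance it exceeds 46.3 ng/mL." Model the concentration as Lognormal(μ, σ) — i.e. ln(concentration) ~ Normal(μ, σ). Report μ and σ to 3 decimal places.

If T ~ Lognormal(μ,σ) then ln T ~ Normal(μ,σ), so the p-quantile of ln T is μ + z_p·σ.
ln(29.7) = 3.391 and ln(46.3) = 3.835; z_{0.35} = -0.3853, z_{0.76} = 0.7063.
σ = (3.835 − 3.391)/(0.7063 − (-0.3853)) = 0.407.
μ = 3.391 − (-0.3853)·0.407 = 3.548.

μ ≈ 3.548, σ ≈ 0.407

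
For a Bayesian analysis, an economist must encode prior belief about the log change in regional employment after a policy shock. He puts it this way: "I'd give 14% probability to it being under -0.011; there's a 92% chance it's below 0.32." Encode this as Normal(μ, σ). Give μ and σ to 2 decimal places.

The p-quantile of Normal(μ,σ) is μ + z_p·σ, with z_{0.14} = -1.08 and z_{0.92} = 1.405.
Eliminate σ: μ = (z₂·x₁ − z₁·x₂)/(z₂ − z₁) = (1.405·-0.011 − (-1.08)·0.32)/2.485 = 0.13.
Then σ = (x₂ − x₁)/(z₂ − z₁) = (0.32 − -0.011)/2.485 = 0.13.

μ = 0.13, σ = 0.13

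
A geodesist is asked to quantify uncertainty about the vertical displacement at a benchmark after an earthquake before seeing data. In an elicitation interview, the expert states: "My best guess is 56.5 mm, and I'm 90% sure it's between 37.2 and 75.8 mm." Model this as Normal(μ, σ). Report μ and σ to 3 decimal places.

A symmetric 90% interval runs μ ± z·σ with z = 1.645.
Half-width = 19.3, so σ = 19.3/1.645 = 11.734.
μ is the stated best guess, 56.500.

μ = 56.500, σ = 11.734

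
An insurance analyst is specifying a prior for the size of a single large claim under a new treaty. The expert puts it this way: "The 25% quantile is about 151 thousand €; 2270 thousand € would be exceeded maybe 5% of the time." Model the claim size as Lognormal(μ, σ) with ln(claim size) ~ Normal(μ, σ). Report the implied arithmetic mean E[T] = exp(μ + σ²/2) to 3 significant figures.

E[T] ≈ 657 thousand €

If T ~ Lognormal(μ,σ) then ln T ~ Normal(μ,σ), so the p-quantile of ln T is μ + z_p·σ.
ln(151) = 5.017 and ln(2270) = 7.728; z_{0.25} = -0.6745, z_{0.95} = 1.645.
σ = (7.728 − 5.017)/(1.645 − (-0.6745)) = 1.169.
μ = 5.017 − (-0.6745)·1.169 = 5.805.
E[T] = exp(μ + σ²/2) = exp(5.805 + 0.6827) = 657 thousand €.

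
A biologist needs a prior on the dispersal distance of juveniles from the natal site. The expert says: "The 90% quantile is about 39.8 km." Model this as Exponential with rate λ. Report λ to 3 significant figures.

P(T < 39.8) = 1 − e^(−λ·39.8) = 0.9, so λ = −ln(1−0.9)/39.8 = −ln(0.1)/39.8 = 0.0579.

λ ≈ 0.0579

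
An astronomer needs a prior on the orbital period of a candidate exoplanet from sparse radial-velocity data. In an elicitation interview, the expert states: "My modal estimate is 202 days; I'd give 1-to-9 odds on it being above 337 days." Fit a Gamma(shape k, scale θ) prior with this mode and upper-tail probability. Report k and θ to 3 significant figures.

Gamma(k,θ) with k>1 has mode (k−1)θ, so θ = 202/(k−1).
Need P(X < 337) = 0.9 with θ tied to k this way. Start at k = 2, θ = 202: P(X<337) ≈ 0.497.
Too low — raise k to concentrate. Iterating converges to k ≈ 8.21.
Then θ = 202/(8.21−1) ≈ 28.

k ≈ 8.21, θ ≈ 28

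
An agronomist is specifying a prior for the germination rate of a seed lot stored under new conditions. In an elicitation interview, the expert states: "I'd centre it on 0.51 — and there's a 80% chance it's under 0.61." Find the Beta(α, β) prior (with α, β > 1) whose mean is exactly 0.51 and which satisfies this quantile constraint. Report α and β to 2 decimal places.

With mean 0.51 fixed, write α = 0.51s, β = 0.49s where s = α+β.
Need P(θ < 0.61) = 0.8 under Beta(0.51s, 0.49s). Normal approximation: (q−m)/√(m(1−m)/s) ≈ z_{0.8} = 0.842, so s ≈ 0.51·0.49·(0.842)²/(0.61−0.51)² = 17.7.
At s = 17.7: P(θ<0.61) ≈ 0.799. Adjusting to match 0.8 gives s ≈ 17.87.
So α = 0.51·17.87 ≈ 9.11, β = 0.49·17.87 ≈ 8.76.

α ≈ 9.11, β ≈ 8.76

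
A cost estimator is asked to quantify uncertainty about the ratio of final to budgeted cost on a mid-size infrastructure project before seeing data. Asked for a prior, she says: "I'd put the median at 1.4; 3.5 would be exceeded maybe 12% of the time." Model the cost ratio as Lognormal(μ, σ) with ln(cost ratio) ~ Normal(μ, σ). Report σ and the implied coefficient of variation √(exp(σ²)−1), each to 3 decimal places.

σ ≈ 0.780, CV ≈ 0.915

If T ~ Lognormal(μ,σ) then ln T ~ Normal(μ,σ), so the p-quantile of ln T is μ + z_p·σ.
ln(1.4) = 0.3365 and ln(3.5) = 1.253; z_{0.5} = 0, z_{0.88} = 1.175.
σ = (1.253 − 0.3365)/(1.175 − (0)) = 0.780.
μ = 0.3365 − (0)·0.780 = 0.336.
CV = √(exp(σ²)−1) = √(exp(0.6081)−1) = 0.915.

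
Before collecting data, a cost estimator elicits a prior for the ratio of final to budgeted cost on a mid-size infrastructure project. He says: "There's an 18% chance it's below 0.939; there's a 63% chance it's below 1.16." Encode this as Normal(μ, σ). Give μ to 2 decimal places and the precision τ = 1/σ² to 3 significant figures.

The p-quantile of Normal(μ,σ) is μ + z_p·σ, with z_{0.18} = -0.9154 and z_{0.63} = 0.3319.
Eliminate σ: μ = (z₂·x₁ − z₁·x₂)/(z₂ − z₁) = (0.3319·0.939 − (-0.9154)·1.16)/1.247 = 1.10.
Then σ = (x₂ − x₁)/(z₂ − z₁) = (1.16 − 0.939)/1.247 = 0.18.
Precision τ = 1/σ² = 1/0.1772² = 31.8.

μ = 1.10, τ = 31.8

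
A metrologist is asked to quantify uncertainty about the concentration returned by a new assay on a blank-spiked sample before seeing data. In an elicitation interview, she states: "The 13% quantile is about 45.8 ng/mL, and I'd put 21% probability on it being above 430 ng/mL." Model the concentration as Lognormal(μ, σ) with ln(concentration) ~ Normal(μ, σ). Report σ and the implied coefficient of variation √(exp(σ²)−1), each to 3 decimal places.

σ ≈ 1.159, CV ≈ 1.682

If T ~ Lognormal(μ,σ) then ln T ~ Normal(μ,σ), so the p-quantile of ln T is μ + z_p·σ.
ln(45.8) = 3.824 and ln(430) = 6.064; z_{0.13} = -1.126, z_{0.79} = 0.8064.
σ = (6.064 − 3.824)/(0.8064 − (-1.126)) = 1.159.
μ = 3.824 − (-1.126)·1.159 = 5.129.
CV = √(exp(σ²)−1) = √(exp(1.3425)−1) = 1.682.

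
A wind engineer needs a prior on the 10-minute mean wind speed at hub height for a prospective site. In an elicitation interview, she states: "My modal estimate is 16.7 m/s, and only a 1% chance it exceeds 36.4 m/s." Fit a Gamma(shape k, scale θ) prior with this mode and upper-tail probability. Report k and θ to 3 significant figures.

k ≈ 8.96, θ ≈ 2.1

Gamma(k,θ) with k>1 has mode (k−1)θ, so θ = 16.7/(k−1).
Need P(X < 36.4) = 0.99 with θ tied to k this way. Start at k = 2, θ = 16.7: P(X<36.4) ≈ 0.640.
Too low — raise k to concentrate. Iterating converges to k ≈ 8.96.
Then θ = 16.7/(8.96−1) ≈ 2.1.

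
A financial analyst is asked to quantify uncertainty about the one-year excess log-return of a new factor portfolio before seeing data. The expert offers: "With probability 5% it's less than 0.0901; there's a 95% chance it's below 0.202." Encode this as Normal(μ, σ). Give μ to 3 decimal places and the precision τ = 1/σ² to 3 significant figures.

The p-quantile of Normal(μ,σ) is μ + z_p·σ, with z_{0.05} = -1.645 and z_{0.95} = 1.645.
Eliminate σ: μ = (z₂·x₁ − z₁·x₂)/(z₂ − z₁) = (1.645·0.0901 − (-1.645)·0.202)/3.29 = 0.146.
Then σ = (x₂ − x₁)/(z₂ − z₁) = (0.202 − 0.0901)/3.29 = 0.034.
Precision τ = 1/σ² = 1/0.03402² = 864.

μ = 0.146, τ = 864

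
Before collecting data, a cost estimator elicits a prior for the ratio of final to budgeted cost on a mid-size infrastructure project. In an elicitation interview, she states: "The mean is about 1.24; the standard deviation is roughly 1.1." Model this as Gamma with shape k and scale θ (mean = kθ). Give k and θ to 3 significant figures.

k ≈ 1.27, θ ≈ 0.976

For Gamma(k, scale θ): mean = kθ, variance = kθ², so CV = 1/√k.
CV = SD/mean = 1.1/1.24 = 0.8871, hence k = 1/CV² = 1.27.
Then θ = mean/k = 1.24/1.27 = 0.976.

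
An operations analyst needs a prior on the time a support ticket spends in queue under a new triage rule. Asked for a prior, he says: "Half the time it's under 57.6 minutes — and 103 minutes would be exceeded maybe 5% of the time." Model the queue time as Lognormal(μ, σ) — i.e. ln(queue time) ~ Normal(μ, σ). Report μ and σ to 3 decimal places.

If T ~ Lognormal(μ,σ) then ln T ~ Normal(μ,σ), so the p-quantile of ln T is μ + z_p·σ.
ln(57.6) = 4.054 and ln(103) = 4.635; z_{0.5} = 0, z_{0.95} = 1.645.
σ = (4.635 − 4.054)/(1.645 − (0)) = 0.353.
μ = 4.054 − (0)·0.353 = 4.054.

μ ≈ 4.054, σ ≈ 0.353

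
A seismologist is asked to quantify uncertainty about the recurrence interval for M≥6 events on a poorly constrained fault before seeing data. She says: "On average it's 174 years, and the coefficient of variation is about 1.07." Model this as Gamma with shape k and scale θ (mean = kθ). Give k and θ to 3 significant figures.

For Gamma(k, scale θ): mean = kθ, variance = kθ², so CV = 1/√k.
CV = 1.07, hence k = 1/CV² = 0.873.
Then θ = mean/k = 174/0.873 = 199.

k ≈ 0.873, θ ≈ 199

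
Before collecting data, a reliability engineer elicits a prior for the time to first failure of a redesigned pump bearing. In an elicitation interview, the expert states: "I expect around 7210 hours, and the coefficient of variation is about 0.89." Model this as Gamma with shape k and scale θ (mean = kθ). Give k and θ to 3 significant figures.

For Gamma(k, scale θ): mean = kθ, variance = kθ², so CV = 1/√k.
CV = 0.89, hence k = 1/CV² = 1.26.
Then θ = mean/k = 7210/1.26 = 5710.

k ≈ 1.26, θ ≈ 5710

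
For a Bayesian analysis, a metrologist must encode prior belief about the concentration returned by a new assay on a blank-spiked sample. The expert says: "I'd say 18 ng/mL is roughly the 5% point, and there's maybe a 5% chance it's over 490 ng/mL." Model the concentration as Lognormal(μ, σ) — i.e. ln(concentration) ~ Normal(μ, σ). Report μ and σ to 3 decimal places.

μ ≈ 4.542, σ ≈ 1.004

If T ~ Lognormal(μ,σ) then ln T ~ Normal(μ,σ), so the p-quantile of ln T is μ + z_p·σ.
ln(18) = 2.89 and ln(490) = 6.194; z_{0.05} = -1.645, z_{0.95} = 1.645.
σ = (6.194 − 2.89)/(1.645 − (-1.645)) = 1.004.
μ = 2.89 − (-1.645)·1.004 = 4.542.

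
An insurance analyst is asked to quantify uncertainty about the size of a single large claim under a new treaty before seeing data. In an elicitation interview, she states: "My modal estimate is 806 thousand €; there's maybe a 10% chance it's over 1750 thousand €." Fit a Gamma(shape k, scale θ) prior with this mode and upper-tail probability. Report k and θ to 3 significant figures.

Gamma(k,θ) with k>1 has mode (k−1)θ, so θ = 806/(k−1).
Need P(X < 1750) = 0.9 with θ tied to k this way. Start at k = 2, θ = 806: P(X<1750) ≈ 0.638.
Too low — raise k to concentrate. Iterating converges to k ≈ 4.2.
Then θ = 806/(4.2−1) ≈ 252.

k ≈ 4.2, θ ≈ 252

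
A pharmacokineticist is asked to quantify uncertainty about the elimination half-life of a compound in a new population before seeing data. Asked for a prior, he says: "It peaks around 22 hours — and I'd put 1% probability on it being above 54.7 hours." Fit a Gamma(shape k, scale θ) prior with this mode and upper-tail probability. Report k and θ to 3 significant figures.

k ≈ 6.66, θ ≈ 3.88

Gamma(k,θ) with k>1 has mode (k−1)θ, so θ = 22/(k−1).
Need P(X < 54.7) = 0.99 with θ tied to k this way. Start at k = 2, θ = 22: P(X<54.7) ≈ 0.710.
Too low — raise k to concentrate. Iterating converges to k ≈ 6.66.
Then θ = 22/(6.66−1) ≈ 3.88.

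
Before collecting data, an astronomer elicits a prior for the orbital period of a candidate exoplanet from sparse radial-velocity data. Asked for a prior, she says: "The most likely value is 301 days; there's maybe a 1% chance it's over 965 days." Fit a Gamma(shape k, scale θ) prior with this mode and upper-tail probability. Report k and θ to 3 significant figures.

k ≈ 4.26, θ ≈ 92.2

Gamma(k,θ) with k>1 has mode (k−1)θ, so θ = 301/(k−1).
Need P(X < 965) = 0.99 with θ tied to k this way. Start at k = 2, θ = 301: P(X<965) ≈ 0.830.
Too low — raise k to concentrate. Iterating converges to k ≈ 4.26.
Then θ = 301/(4.26−1) ≈ 92.2.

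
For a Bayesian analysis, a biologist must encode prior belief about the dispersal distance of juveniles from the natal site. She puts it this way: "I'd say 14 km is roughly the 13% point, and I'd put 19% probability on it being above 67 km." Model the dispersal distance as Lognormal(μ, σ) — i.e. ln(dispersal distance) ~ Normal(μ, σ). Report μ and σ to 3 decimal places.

If T ~ Lognormal(μ,σ) then ln T ~ Normal(μ,σ), so the p-quantile of ln T is μ + z_p·σ.
ln(14) = 2.639 and ln(67) = 4.205; z_{0.13} = -1.126, z_{0.81} = 0.8779.
σ = (4.205 − 2.639)/(0.8779 − (-1.126)) = 0.781.
μ = 2.639 − (-1.126)·0.781 = 3.519.

μ ≈ 3.519, σ ≈ 0.781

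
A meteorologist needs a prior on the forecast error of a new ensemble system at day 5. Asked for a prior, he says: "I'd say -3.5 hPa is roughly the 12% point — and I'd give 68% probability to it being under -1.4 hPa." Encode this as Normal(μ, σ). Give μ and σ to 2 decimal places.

μ = -2.00, σ = 1.28

The p-quantile of Normal(μ,σ) is μ + z_p·σ, with z_{0.12} = -1.175 and z_{0.68} = 0.4677.
Eliminate σ: μ = (z₂·x₁ − z₁·x₂)/(z₂ − z₁) = (0.4677·-3.5 − (-1.175)·-1.4)/1.643 = -2.00.
Then σ = (x₂ − x₁)/(z₂ − z₁) = (-1.4 − -3.5)/1.643 = 1.28.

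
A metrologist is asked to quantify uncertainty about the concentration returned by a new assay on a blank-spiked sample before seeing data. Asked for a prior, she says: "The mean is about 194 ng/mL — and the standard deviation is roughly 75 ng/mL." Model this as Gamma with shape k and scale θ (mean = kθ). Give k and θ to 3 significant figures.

For Gamma(k, scale θ): mean = kθ, variance = kθ², so CV = 1/√k.
CV = SD/mean = 75/194 = 0.3866, hence k = 1/CV² = 6.69.
Then θ = mean/k = 194/6.69 = 29.

k ≈ 6.69, θ ≈ 29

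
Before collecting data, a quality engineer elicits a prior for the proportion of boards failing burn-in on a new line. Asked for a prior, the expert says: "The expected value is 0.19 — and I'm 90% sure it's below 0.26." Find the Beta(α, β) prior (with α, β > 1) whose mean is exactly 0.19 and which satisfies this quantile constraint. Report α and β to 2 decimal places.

With mean 0.19 fixed, write α = 0.19s, β = 0.81s where s = α+β.
Need P(θ < 0.26) = 0.9 under Beta(0.19s, 0.81s). Normal approximation: (q−m)/√(m(1−m)/s) ≈ z_{0.9} = 1.28, so s ≈ 0.19·0.81·(1.28)²/(0.26−0.19)² = 51.6.
At s = 51.6: P(θ<0.26) ≈ 0.895. Adjusting to match 0.9 gives s ≈ 54.39.
So α = 0.19·54.39 ≈ 10.33, β = 0.81·54.39 ≈ 44.06.

α ≈ 10.33, β ≈ 44.06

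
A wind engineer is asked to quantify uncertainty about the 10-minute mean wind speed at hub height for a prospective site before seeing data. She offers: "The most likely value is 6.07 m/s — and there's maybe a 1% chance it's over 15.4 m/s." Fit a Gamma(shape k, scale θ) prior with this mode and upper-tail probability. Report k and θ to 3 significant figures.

k ≈ 6.4, θ ≈ 1.12

Gamma(k,θ) with k>1 has mode (k−1)θ, so θ = 6.07/(k−1).
Need P(X < 15.4) = 0.99 with θ tied to k this way. Start at k = 2, θ = 6.07: P(X<15.4) ≈ 0.720.
Too low — raise k to concentrate. Iterating converges to k ≈ 6.4.
Then θ = 6.07/(6.4−1) ≈ 1.12.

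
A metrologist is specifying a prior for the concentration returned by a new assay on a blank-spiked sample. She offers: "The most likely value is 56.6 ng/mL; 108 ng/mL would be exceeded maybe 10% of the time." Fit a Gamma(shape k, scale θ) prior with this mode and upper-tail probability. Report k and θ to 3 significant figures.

k ≈ 5.58, θ ≈ 12.4

Gamma(k,θ) with k>1 has mode (k−1)θ, so θ = 56.6/(k−1).
Need P(X < 108) = 0.9 with θ tied to k this way. Start at k = 2, θ = 56.6: P(X<108) ≈ 0.569.
Too low — raise k to concentrate. Iterating converges to k ≈ 5.58.
Then θ = 56.6/(5.58−1) ≈ 12.4.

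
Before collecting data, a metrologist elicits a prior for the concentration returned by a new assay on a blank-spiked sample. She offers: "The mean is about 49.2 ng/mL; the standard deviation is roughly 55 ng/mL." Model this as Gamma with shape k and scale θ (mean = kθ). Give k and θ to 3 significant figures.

For Gamma(k, scale θ): mean = kθ, variance = kθ², so CV = 1/√k.
CV = SD/mean = 55/49.2 = 1.118, hence k = 1/CV² = 0.8.
Then θ = mean/k = 49.2/0.8 = 61.5.

k ≈ 0.8, θ ≈ 61.5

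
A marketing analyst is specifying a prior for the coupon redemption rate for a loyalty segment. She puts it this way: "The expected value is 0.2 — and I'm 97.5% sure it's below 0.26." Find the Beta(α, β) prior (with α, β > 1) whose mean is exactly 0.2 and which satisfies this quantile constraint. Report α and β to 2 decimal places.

α ≈ 37.51, β ≈ 150.03

With mean 0.2 fixed, write α = 0.2s, β = 0.8s where s = α+β.
Need P(θ < 0.26) = 0.975 under Beta(0.2s, 0.8s). Normal approximation: (q−m)/√(m(1−m)/s) ≈ z_{0.975} = 1.96, so s ≈ 0.2·0.8·(1.96)²/(0.26−0.2)² = 170.7.
At s = 170.7: P(θ<0.26) ≈ 0.969. Adjusting to match 0.975 gives s ≈ 187.54.
So α = 0.2·187.54 ≈ 37.51, β = 0.8·187.54 ≈ 150.03.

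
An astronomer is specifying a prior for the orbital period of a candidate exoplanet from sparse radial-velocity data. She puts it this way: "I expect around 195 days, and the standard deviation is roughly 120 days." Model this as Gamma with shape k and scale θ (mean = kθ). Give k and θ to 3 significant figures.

For Gamma(k, scale θ): mean = kθ, variance = kθ², so CV = 1/√k.
CV = SD/mean = 120/195 = 0.6154, hence k = 1/CV² = 2.64.
Then θ = mean/k = 195/2.64 = 73.8.

k ≈ 2.64, θ ≈ 73.8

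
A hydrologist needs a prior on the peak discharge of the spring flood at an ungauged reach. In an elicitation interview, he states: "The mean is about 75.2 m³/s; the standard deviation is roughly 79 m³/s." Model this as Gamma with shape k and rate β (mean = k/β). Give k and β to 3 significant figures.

k ≈ 0.906, β ≈ 0.012

For Gamma(k, rate β): mean = k/β, variance = k/β², so CV = 1/√k.
CV = SD/mean = 79/75.2 = 1.051, hence k = 1/CV² = 0.906.
Then β = k/mean = 0.906/75.2 = 0.012.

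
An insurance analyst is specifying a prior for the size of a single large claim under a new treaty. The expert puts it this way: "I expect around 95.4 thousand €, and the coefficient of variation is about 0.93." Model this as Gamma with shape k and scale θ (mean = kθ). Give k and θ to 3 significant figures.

For Gamma(k, scale θ): mean = kθ, variance = kθ², so CV = 1/√k.
CV = 0.93, hence k = 1/CV² = 1.16.
Then θ = mean/k = 95.4/1.16 = 82.5.

k ≈ 1.16, θ ≈ 82.5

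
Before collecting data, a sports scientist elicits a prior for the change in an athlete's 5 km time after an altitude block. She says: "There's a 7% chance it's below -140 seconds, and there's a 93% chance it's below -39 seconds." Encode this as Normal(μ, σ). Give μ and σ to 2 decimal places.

For Normal(μ,σ), the p-quantile is μ + z_p·σ. Here z_{0.07} = -1.476, z_{0.93} = 1.476.
So -140 = μ − 1.476σ and -39 = μ + 1.476σ.
Subtracting: σ = (-39 − -140)/(1.476 − (-1.476)) = 34.22.
Then μ = -140 − (-1.476)·34.22 = -89.50.

μ = -89.50, σ = 34.22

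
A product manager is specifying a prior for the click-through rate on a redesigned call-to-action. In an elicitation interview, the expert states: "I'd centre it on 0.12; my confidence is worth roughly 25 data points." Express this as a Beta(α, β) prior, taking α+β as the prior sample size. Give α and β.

Under the effective-sample-size interpretation, Beta(α, β) has prior mean α/(α+β) and prior sample size α+β.
So α+β = 25 and α/(α+β) = 0.12, giving α = 0.12·25 = 3 and β = 25 − 3 = 22.

α = 3, β = 22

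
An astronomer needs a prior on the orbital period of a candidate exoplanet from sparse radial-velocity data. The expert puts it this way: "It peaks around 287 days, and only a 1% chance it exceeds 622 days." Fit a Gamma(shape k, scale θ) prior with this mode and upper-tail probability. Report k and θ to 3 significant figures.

Gamma(k,θ) with k>1 has mode (k−1)θ, so θ = 287/(k−1).
Need P(X < 622) = 0.99 with θ tied to k this way. Start at k = 2, θ = 287: P(X<622) ≈ 0.637.
Too low — raise k to concentrate. Iterating converges to k ≈ 9.08.
Then θ = 287/(9.08−1) ≈ 35.5.

k ≈ 9.08, θ ≈ 35.5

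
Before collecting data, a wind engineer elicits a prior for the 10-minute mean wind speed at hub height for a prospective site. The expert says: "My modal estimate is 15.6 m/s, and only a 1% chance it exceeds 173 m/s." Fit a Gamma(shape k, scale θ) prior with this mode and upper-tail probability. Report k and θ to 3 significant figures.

Gamma(k,θ) with k>1 has mode (k−1)θ, so θ = 15.6/(k−1).
Need P(X < 173) = 0.99 with θ tied to k this way. Start at k = 2, θ = 15.6: P(X<173) ≈ 1.000.
Too high — lower k to spread out. Iterating converges to k ≈ 1.51.
Then θ = 15.6/(1.51−1) ≈ 30.3.

k ≈ 1.51, θ ≈ 30.3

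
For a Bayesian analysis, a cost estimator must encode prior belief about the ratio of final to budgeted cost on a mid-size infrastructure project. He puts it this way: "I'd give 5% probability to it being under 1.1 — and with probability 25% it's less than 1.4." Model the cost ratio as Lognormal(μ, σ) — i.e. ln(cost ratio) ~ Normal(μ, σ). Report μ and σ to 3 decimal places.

If T ~ Lognormal(μ,σ) then ln T ~ Normal(μ,σ), so the p-quantile of ln T is μ + z_p·σ.
ln(1.1) = 0.09531 and ln(1.4) = 0.3365; z_{0.05} = -1.645, z_{0.25} = -0.6745.
σ = (0.3365 − 0.09531)/(-0.6745 − (-1.645)) = 0.249.
μ = 0.09531 − (-1.645)·0.249 = 0.504.

μ ≈ 0.504, σ ≈ 0.249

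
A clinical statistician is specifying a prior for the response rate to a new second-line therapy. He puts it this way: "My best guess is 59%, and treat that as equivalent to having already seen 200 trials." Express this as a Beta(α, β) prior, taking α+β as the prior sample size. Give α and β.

α = 118, β = 82

Under the effective-sample-size interpretation, Beta(α, β) has prior mean α/(α+β) and prior sample size α+β.
So α+β = 200 and α/(α+β) = 0.59, giving α = 0.59·200 = 118 and β = 200 − 118 = 82.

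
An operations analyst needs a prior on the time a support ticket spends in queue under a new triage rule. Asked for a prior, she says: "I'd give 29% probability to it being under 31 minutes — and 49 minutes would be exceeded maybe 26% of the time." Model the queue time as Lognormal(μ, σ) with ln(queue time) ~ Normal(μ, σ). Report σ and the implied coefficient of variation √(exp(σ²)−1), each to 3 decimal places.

If T ~ Lognormal(μ,σ) then ln T ~ Normal(μ,σ), so the p-quantile of ln T is μ + z_p·σ.
ln(31) = 3.434 and ln(49) = 3.892; z_{0.29} = -0.5534, z_{0.74} = 0.6433.
σ = (3.892 − 3.434)/(0.6433 − (-0.5534)) = 0.383.
μ = 3.434 − (-0.5534)·0.383 = 3.646.
CV = √(exp(σ²)−1) = √(exp(0.1464)−1) = 0.397.

σ ≈ 0.383, CV ≈ 0.397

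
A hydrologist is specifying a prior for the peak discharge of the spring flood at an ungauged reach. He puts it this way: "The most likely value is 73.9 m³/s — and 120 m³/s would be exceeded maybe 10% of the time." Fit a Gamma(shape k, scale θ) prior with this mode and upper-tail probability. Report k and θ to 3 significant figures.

Gamma(k,θ) with k>1 has mode (k−1)θ, so θ = 73.9/(k−1).
Need P(X < 120) = 0.9 with θ tied to k this way. Start at k = 2, θ = 73.9: P(X<120) ≈ 0.483.
Too low — raise k to concentrate. Iterating converges to k ≈ 9.01.
Then θ = 73.9/(9.01−1) ≈ 9.23.

k ≈ 9.01, θ ≈ 9.23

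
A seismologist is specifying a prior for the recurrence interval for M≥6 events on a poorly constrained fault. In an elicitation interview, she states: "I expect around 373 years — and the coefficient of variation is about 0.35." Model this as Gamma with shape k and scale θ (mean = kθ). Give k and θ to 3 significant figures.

k ≈ 8.16, θ ≈ 45.7

For Gamma(k, scale θ): mean = kθ, variance = kθ², so CV = 1/√k.
CV = 0.35, hence k = 1/CV² = 8.16.
Then θ = mean/k = 373/8.16 = 45.7.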